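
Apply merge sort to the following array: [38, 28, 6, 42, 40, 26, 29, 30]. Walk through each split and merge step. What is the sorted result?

Merge sort trace:

Split: [38, 28, 6, 42, 40, 26, 29, 30] -> [38, 28, 6, 42] and [40, 26, 29, 30]
  Split: [38, 28, 6, 42] -> [38, 28] and [6, 42]
    Split: [38, 28] -> [38] and [28]
    Merge: [38] + [28] -> [28, 38]
    Split: [6, 42] -> [6] and [42]
    Merge: [6] + [42] -> [6, 42]
  Merge: [28, 38] + [6, 42] -> [6, 28, 38, 42]
  Split: [40, 26, 29, 30] -> [40, 26] and [29, 30]
    Split: [40, 26] -> [40] and [26]
    Merge: [40] + [26] -> [26, 40]
    Split: [29, 30] -> [29] and [30]
    Merge: [29] + [30] -> [29, 30]
  Merge: [26, 40] + [29, 30] -> [26, 29, 30, 40]
Merge: [6, 28, 38, 42] + [26, 29, 30, 40] -> [6, 26, 28, 29, 30, 38, 40, 42]

Final sorted array: [6, 26, 28, 29, 30, 38, 40, 42]

The merge sort proceeds by recursively splitting the array and merging sorted halves.
After all merges, the sorted array is [6, 26, 28, 29, 30, 38, 40, 42].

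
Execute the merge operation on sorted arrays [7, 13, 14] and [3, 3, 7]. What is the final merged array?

Merging process:

Compare 7 vs 3: take 3 from right. Merged: [3]
Compare 7 vs 3: take 3 from right. Merged: [3, 3]
Compare 7 vs 7: take 7 from left. Merged: [3, 3, 7]
Compare 13 vs 7: take 7 from right. Merged: [3, 3, 7, 7]
Append remaining from left: [13, 14]. Merged: [3, 3, 7, 7, 13, 14]

Final merged array: [3, 3, 7, 7, 13, 14]
Total comparisons: 4

The merged array is [3, 3, 7, 7, 13, 14], requiring 4 comparisons. The merge step runs in O(n) time where n is the total number of elements.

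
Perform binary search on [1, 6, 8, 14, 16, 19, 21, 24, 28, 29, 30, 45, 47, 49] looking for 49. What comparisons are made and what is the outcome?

Binary search for 49 in [1, 6, 8, 14, 16, 19, 21, 24, 28, 29, 30, 45, 47, 49]:

lo=0, hi=13, mid=6, arr[mid]=21 -> 21 < 49, search right half
lo=7, hi=13, mid=10, arr[mid]=30 -> 30 < 49, search right half
lo=11, hi=13, mid=12, arr[mid]=47 -> 47 < 49, search right half
lo=13, hi=13, mid=13, arr[mid]=49 -> Found target at index 13!

Binary search finds 49 at index 13 after 4 comparisons. The search repeatedly halves the search space by comparing with the middle element.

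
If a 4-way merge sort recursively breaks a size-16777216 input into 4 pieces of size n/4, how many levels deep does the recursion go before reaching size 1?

For divide and conquer with division factor 4:

Problem sizes at each level:
Level 0: 16777216
Level 1: 4194304
Level 2: 1048576
Level 3: 262144
Level 4: 65536
Level 5: 16384
Level 6: 4096
Level 7: 1024
Level 8: 256
Level 9: 64
Level 10: 16
Level 11: 4
Level 12: 1

The root is level 0 and the size-1 base case is level 12 (the tree spans levels 0 through 12, i.e. 13 levels counting the root), so the depth is the number of divisions: log_4(16777216) = 12

The recursion tree depth is log_4(16777216) = 12. At each level, the problem size is divided by 4, so it takes 12 divisions to reduce to a base case of size 1. The algorithm makes 4 recursive calls at each level.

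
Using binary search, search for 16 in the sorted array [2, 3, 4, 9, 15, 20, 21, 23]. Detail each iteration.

Binary search for 16 in [2, 3, 4, 9, 15, 20, 21, 23]:

lo=0, hi=7, mid=3, arr[mid]=9 -> 9 < 16, search right half
lo=4, hi=7, mid=5, arr[mid]=20 -> 20 > 16, search left half
lo=4, hi=4, mid=4, arr[mid]=15 -> 15 < 16, search right half
lo=5 > hi=4, target 16 not found

Binary search determines that 16 is not in the array after 3 comparisons. The search space was exhausted without finding the target.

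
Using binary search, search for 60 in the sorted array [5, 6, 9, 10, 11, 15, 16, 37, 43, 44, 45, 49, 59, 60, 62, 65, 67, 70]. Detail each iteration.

Binary search for 60 in [5, 6, 9, 10, 11, 15, 16, 37, 43, 44, 45, 49, 59, 60, 62, 65, 67, 70]:

lo=0, hi=17, mid=8, arr[mid]=43 -> 43 < 60, search right half
lo=9, hi=17, mid=13, arr[mid]=60 -> Found target at index 13!

Binary search finds 60 at index 13 after 2 comparisons. The search repeatedly halves the search space by comparing with the middle element.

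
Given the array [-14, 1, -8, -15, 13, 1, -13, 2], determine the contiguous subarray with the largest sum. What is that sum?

Using Kadane's algorithm on [-14, 1, -8, -15, 13, 1, -13, 2]:

Scanning through the array:
Position 1 (value 1): max_ending_here = 1, max_so_far = 1
Position 2 (value -8): max_ending_here = -7, max_so_far = 1
Position 3 (value -15): max_ending_here = -15, max_so_far = 1
Position 4 (value 13): max_ending_here = 13, max_so_far = 13
Position 5 (value 1): max_ending_here = 14, max_so_far = 14
Position 6 (value -13): max_ending_here = 1, max_so_far = 14
Position 7 (value 2): max_ending_here = 3, max_so_far = 14

Maximum subarray: [13, 1]
Maximum sum: 14

The maximum subarray is [13, 1] with sum 14. This subarray runs from index 4 to index 5.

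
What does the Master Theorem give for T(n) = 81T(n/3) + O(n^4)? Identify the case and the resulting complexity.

Master Theorem for T(n) = 81T(n/3) + O(n^4):

a = 81, b = 3, c = 4
log_b(a) = log_3(81) = 4.0000

Case 2: c = 4 = log_3(81) = 4.0000
T(n) = O(n^4 log n) = O(n^4 log n)

For T(n) = 81T(n/3) + O(n^4): log_3(81) = 4.0000. This is Case 2 of the Master Theorem (c = log_b(a), equal work at all levels), giving O(n^4 log n).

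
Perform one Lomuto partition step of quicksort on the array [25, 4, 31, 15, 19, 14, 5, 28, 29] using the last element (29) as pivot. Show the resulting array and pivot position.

Lomuto partition with pivot = 29:

Initial array: [25, 4, 31, 15, 19, 14, 5, 28, 29]

arr[0]=25 <= 29: swap with position 0, array becomes [25, 4, 31, 15, 19, 14, 5, 28, 29]
arr[1]=4 <= 29: swap with position 1, array becomes [25, 4, 31, 15, 19, 14, 5, 28, 29]
arr[2]=31 > 29: no swap
arr[3]=15 <= 29: swap with position 2, array becomes [25, 4, 15, 31, 19, 14, 5, 28, 29]
arr[4]=19 <= 29: swap with position 3, array becomes [25, 4, 15, 19, 31, 14, 5, 28, 29]
arr[5]=14 <= 29: swap with position 4, array becomes [25, 4, 15, 19, 14, 31, 5, 28, 29]
arr[6]=5 <= 29: swap with position 5, array becomes [25, 4, 15, 19, 14, 5, 31, 28, 29]
arr[7]=28 <= 29: swap with position 6, array becomes [25, 4, 15, 19, 14, 5, 28, 31, 29]

Place pivot at position 7: [25, 4, 15, 19, 14, 5, 28, 29, 31]
Pivot position: 7

After partitioning with pivot 29, the array becomes [25, 4, 15, 19, 14, 5, 28, 29, 31]. The pivot is placed at index 7. All elements to the left of the pivot are <= 29, and all elements to the right are > 29.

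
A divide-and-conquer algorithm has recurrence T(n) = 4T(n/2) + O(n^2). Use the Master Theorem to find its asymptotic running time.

Master Theorem for T(n) = 4T(n/2) + O(n^2):

a = 4, b = 2, c = 2
log_b(a) = log_2(4) = 2.0000

Case 2: c = 2 = log_2(4) = 2.0000
T(n) = O(n^2 log n) = O(n^2 log n)

For T(n) = 4T(n/2) + O(n^2): log_2(4) = 2.0000. This is Case 2 of the Master Theorem (c = log_b(a), equal work at all levels), giving O(n^2 log n).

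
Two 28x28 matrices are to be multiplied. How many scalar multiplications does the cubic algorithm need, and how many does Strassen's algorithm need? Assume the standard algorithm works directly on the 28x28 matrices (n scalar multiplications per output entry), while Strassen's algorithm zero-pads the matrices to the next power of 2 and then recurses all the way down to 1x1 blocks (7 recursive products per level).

Matrix multiplication for 28x28 matrices:

Strassen's algorithm requires power-of-2 dimensions. Pad 28x28 to 32x32 (next power of 2).

Standard algorithm: 28^3 = 21952 multiplications
Strassen's algorithm: 7^(log2(32)) = 7^5 = 16807 multiplications
Savings: 21952 - 16807 = 5145 multiplications

Standard: 21952 multiplications (28^3). Strassen: 16807 multiplications (7^5, after padding to 32x32). Strassen reduces 8 recursive multiplications to 7 at each level.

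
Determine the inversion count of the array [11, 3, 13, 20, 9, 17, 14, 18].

Finding inversions in [11, 3, 13, 20, 9, 17, 14, 18]:

(0, 1): arr[0]=11 > arr[1]=3
(0, 4): arr[0]=11 > arr[4]=9
(2, 4): arr[2]=13 > arr[4]=9
(3, 4): arr[3]=20 > arr[4]=9
(3, 5): arr[3]=20 > arr[5]=17
(3, 6): arr[3]=20 > arr[6]=14
(3, 7): arr[3]=20 > arr[7]=18
(5, 6): arr[5]=17 > arr[6]=14

Total inversions: 8

The array has 8 inversion(s): (0,1), (0,4), (2,4), (3,4), (3,5), (3,6), (3,7), (5,6). Each pair (i,j) satisfies i < j and arr[i] > arr[j].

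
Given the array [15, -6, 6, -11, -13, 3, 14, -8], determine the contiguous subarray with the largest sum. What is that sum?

Using Kadane's algorithm on [15, -6, 6, -11, -13, 3, 14, -8]:

Scanning through the array:
Position 1 (value -6): max_ending_here = 9, max_so_far = 15
Position 2 (value 6): max_ending_here = 15, max_so_far = 15
Position 3 (value -11): max_ending_here = 4, max_so_far = 15
Position 4 (value -13): max_ending_here = -9, max_so_far = 15
Position 5 (value 3): max_ending_here = 3, max_so_far = 15
Position 6 (value 14): max_ending_here = 17, max_so_far = 17
Position 7 (value -8): max_ending_here = 9, max_so_far = 17

Maximum subarray: [3, 14]
Maximum sum: 17

The maximum subarray is [3, 14] with sum 17. This subarray runs from index 5 to index 6.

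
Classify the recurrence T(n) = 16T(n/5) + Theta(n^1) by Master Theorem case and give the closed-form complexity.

Master Theorem for T(n) = 16T(n/5) + O(n^1):

a = 16, b = 5, c = 1
log_b(a) = log_5(16) = 1.7227

Case 1: c = 1 < log_5(16) = 1.7227
T(n) = O(n^(log_5 16))

For T(n) = 16T(n/5) + O(n^1): log_5(16) = 1.7227. This is Case 1 of the Master Theorem (c < log_b(a), work dominated by leaves), giving O(n^(log_5 16)).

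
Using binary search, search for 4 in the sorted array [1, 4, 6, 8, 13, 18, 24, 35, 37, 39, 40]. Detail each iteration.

Binary search for 4 in [1, 4, 6, 8, 13, 18, 24, 35, 37, 39, 40]:

lo=0, hi=10, mid=5, arr[mid]=18 -> 18 > 4, search left half
lo=0, hi=4, mid=2, arr[mid]=6 -> 6 > 4, search left half
lo=0, hi=1, mid=0, arr[mid]=1 -> 1 < 4, search right half
lo=1, hi=1, mid=1, arr[mid]=4 -> Found target at index 1!

Binary search finds 4 at index 1 after 4 comparisons. The search repeatedly halves the search space by comparing with the middle element.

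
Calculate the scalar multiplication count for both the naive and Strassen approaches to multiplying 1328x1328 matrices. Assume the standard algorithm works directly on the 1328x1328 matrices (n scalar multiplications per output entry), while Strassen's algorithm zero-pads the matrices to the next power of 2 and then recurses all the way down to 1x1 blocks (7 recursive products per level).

Matrix multiplication for 1328x1328 matrices:

Strassen's algorithm requires power-of-2 dimensions. Pad 1328x1328 to 2048x2048 (next power of 2).

Standard algorithm: 1328^3 = 2342039552 multiplications
Strassen's algorithm: 7^(log2(2048)) = 7^11 = 1977326743 multiplications
Savings: 2342039552 - 1977326743 = 364712809 multiplications

Standard: 2342039552 multiplications (1328^3). Strassen: 1977326743 multiplications (7^11, after padding to 2048x2048). Strassen reduces 8 recursive multiplications to 7 at each level.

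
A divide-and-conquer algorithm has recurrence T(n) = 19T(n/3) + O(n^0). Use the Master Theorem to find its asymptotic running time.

Master Theorem for T(n) = 19T(n/3) + O(n^0):

a = 19, b = 3, c = 0
log_b(a) = log_3(19) = 2.6801

Case 1: c = 0 < log_3(19) = 2.6801
T(n) = O(n^(log_3 19))

For T(n) = 19T(n/3) + O(n^0): log_3(19) = 2.6801. This is Case 1 of the Master Theorem (c < log_b(a), work dominated by leaves), giving O(n^(log_3 19)).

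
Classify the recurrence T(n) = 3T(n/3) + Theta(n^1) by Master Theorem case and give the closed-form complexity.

Master Theorem for T(n) = 3T(n/3) + O(n^1):

a = 3, b = 3, c = 1
log_b(a) = log_3(3) = 1.0000

Case 2: c = 1 = log_3(3) = 1.0000
T(n) = O(n^1 log n) = O(n log n)

For T(n) = 3T(n/3) + O(n^1): log_3(3) = 1.0000. This is Case 2 of the Master Theorem (c = log_b(a), equal work at all levels), giving O(n log n).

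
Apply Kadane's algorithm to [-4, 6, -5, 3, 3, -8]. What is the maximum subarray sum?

Using Kadane's algorithm on [-4, 6, -5, 3, 3, -8]:

Scanning through the array:
Position 1 (value 6): max_ending_here = 6, max_so_far = 6
Position 2 (value -5): max_ending_here = 1, max_so_far = 6
Position 3 (value 3): max_ending_here = 4, max_so_far = 6
Position 4 (value 3): max_ending_here = 7, max_so_far = 7
Position 5 (value -8): max_ending_here = -1, max_so_far = 7

Maximum subarray: [6, -5, 3, 3]
Maximum sum: 7

The maximum subarray is [6, -5, 3, 3] with sum 7. This subarray runs from index 1 to index 4.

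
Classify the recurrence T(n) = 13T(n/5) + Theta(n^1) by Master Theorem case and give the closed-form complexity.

Master Theorem for T(n) = 13T(n/5) + O(n^1):

a = 13, b = 5, c = 1
log_b(a) = log_5(13) = 1.5937

Case 1: c = 1 < log_5(13) = 1.5937
T(n) = O(n^(log_5 13))

For T(n) = 13T(n/5) + O(n^1): log_5(13) = 1.5937. This is Case 1 of the Master Theorem (c < log_b(a), work dominated by leaves), giving O(n^(log_5 13)).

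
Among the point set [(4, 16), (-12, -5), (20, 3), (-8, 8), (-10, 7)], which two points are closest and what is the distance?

Computing all pairwise distances among 5 points:

d((4, 16), (-12, -5)) = 26.4008
d((4, 16), (20, 3)) = 20.6155
d((4, 16), (-8, 8)) = 14.4222
d((4, 16), (-10, 7)) = 16.6433
d((-12, -5), (20, 3)) = 32.9848
d((-12, -5), (-8, 8)) = 13.6015
d((-12, -5), (-10, 7)) = 12.1655
d((20, 3), (-8, 8)) = 28.4429
d((20, 3), (-10, 7)) = 30.2655
d((-8, 8), (-10, 7)) = 2.2361 <-- minimum

Closest pair: (-8, 8) and (-10, 7) with distance 2.2361

The closest pair is (-8, 8) and (-10, 7) with Euclidean distance 2.2361. For 5 points, brute-force pairwise comparison is shown above. For large n, the divide-and-conquer algorithm (sort by x, recurse on halves, check the dividing strip) achieves O(n log n).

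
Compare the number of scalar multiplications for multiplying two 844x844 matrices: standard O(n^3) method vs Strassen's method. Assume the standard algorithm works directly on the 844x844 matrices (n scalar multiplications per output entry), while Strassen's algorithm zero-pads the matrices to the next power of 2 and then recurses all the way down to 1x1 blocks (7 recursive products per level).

Matrix multiplication for 844x844 matrices:

Strassen's algorithm requires power-of-2 dimensions. Pad 844x844 to 1024x1024 (next power of 2).

Standard algorithm: 844^3 = 601211584 multiplications
Strassen's algorithm: 7^(log2(1024)) = 7^10 = 282475249 multiplications
Savings: 601211584 - 282475249 = 318736335 multiplications

Standard: 601211584 multiplications (844^3). Strassen: 282475249 multiplications (7^10, after padding to 1024x1024). Strassen reduces 8 recursive multiplications to 7 at each level.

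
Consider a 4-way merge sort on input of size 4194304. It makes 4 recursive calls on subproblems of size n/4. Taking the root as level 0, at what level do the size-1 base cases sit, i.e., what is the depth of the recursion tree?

For divide and conquer with division factor 4:

Problem sizes at each level:
Level 0: 4194304
Level 1: 1048576
Level 2: 262144
Level 3: 65536
Level 4: 16384
Level 5: 4096
Level 6: 1024
Level 7: 256
Level 8: 64
Level 9: 16
Level 10: 4
Level 11: 1

The root is level 0 and the size-1 base case is level 11 (the tree spans levels 0 through 11, i.e. 12 levels counting the root), so the depth is the number of divisions: log_4(4194304) = 11

The recursion tree depth is log_4(4194304) = 11. At each level, the problem size is divided by 4, so it takes 11 divisions to reduce to a base case of size 1. The algorithm makes 4 recursive calls at each level.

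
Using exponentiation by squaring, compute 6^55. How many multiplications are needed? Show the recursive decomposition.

Computing 6^55 by squaring (build up from 6^1; each line after the first costs one multiplication):

6^1 = 6
6^2 = (6^1)^2 = 6^2 = 36
6^3 = 6 * 6^2 = 6 * 36 = 216
6^6 = (6^3)^2 = 216^2 = 46656
6^12 = (6^6)^2 = 46656^2 = 2176782336
6^13 = 6 * 6^12 = 6 * 2176782336 = 13060694016
6^26 = (6^13)^2 = 13060694016^2 = 170581728179578208256
6^27 = 6 * 6^26 = 6 * 170581728179578208256 = 1023490369077469249536
6^54 = (6^27)^2 = 1023490369077469249536^2 = 1047532535594334222593508922191671036215296
6^55 = 6 * 6^54 = 6 * 1047532535594334222593508922191671036215296 = 6285195213566005335561053533150026217291776

Result: 6285195213566005335561053533150026217291776
Multiplications needed: 9 (9 lines after 6^1)

6^55 = 6285195213566005335561053533150026217291776. Using exponentiation by squaring, this requires 9 multiplications. The key idea: if the exponent is even, square the half-power; if odd, multiply by the base once.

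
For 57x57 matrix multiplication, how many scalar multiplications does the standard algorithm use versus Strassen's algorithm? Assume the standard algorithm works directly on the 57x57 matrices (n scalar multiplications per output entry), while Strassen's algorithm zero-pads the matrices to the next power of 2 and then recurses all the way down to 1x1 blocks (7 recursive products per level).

Matrix multiplication for 57x57 matrices:

Strassen's algorithm requires power-of-2 dimensions. Pad 57x57 to 64x64 (next power of 2).

Standard algorithm: 57^3 = 185193 multiplications
Strassen's algorithm: 7^(log2(64)) = 7^6 = 117649 multiplications
Savings: 185193 - 117649 = 67544 multiplications

Standard: 185193 multiplications (57^3). Strassen: 117649 multiplications (7^6, after padding to 64x64). Strassen reduces 8 recursive multiplications to 7 at each level.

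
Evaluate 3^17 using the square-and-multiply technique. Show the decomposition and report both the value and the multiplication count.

Computing 3^17 by squaring (build up from 3^1; each line after the first costs one multiplication):

3^1 = 3
3^2 = (3^1)^2 = 3^2 = 9
3^4 = (3^2)^2 = 9^2 = 81
3^8 = (3^4)^2 = 81^2 = 6561
3^16 = (3^8)^2 = 6561^2 = 43046721
3^17 = 3 * 3^16 = 3 * 43046721 = 129140163

Result: 129140163
Multiplications needed: 5 (5 lines after 3^1)

3^17 = 129140163. Using exponentiation by squaring, this requires 5 multiplications. The key idea: if the exponent is even, square the half-power; if odd, multiply by the base once.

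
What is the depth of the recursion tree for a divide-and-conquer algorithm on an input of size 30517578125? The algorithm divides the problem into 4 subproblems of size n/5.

For divide and conquer with division factor 5:

Problem sizes at each level:
Level 0: 30517578125
Level 1: 6103515625
Level 2: 1220703125
Level 3: 244140625
Level 4: 48828125
Level 5: 9765625
Level 6: 1953125
Level 7: 390625
Level 8: 78125
Level 9: 15625
Level 10: 3125
Level 11: 625
Level 12: 125
Level 13: 25
Level 14: 5
Level 15: 1

The root is level 0 and the size-1 base case is level 15 (the tree spans levels 0 through 15, i.e. 16 levels counting the root), so the depth is the number of divisions: log_5(30517578125) = 15

The recursion tree depth is log_5(30517578125) = 15. At each level, the problem size is divided by 5, so it takes 15 divisions to reduce to a base case of size 1. The algorithm makes 4 recursive calls at each level.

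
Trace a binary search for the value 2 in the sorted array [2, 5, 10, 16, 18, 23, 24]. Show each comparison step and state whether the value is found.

Binary search for 2 in [2, 5, 10, 16, 18, 23, 24]:

lo=0, hi=6, mid=3, arr[mid]=16 -> 16 > 2, search left half
lo=0, hi=2, mid=1, arr[mid]=5 -> 5 > 2, search left half
lo=0, hi=0, mid=0, arr[mid]=2 -> Found target at index 0!

Binary search finds 2 at index 0 after 3 comparisons. The search repeatedly halves the search space by comparing with the middle element.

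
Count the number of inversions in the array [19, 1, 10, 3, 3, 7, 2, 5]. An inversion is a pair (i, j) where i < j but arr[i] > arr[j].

Finding inversions in [19, 1, 10, 3, 3, 7, 2, 5]:

(0, 1): arr[0]=19 > arr[1]=1
(0, 2): arr[0]=19 > arr[2]=10
(0, 3): arr[0]=19 > arr[3]=3
(0, 4): arr[0]=19 > arr[4]=3
(0, 5): arr[0]=19 > arr[5]=7
(0, 6): arr[0]=19 > arr[6]=2
(0, 7): arr[0]=19 > arr[7]=5
(2, 3): arr[2]=10 > arr[3]=3
(2, 4): arr[2]=10 > arr[4]=3
(2, 5): arr[2]=10 > arr[5]=7
(2, 6): arr[2]=10 > arr[6]=2
(2, 7): arr[2]=10 > arr[7]=5
(3, 6): arr[3]=3 > arr[6]=2
(4, 6): arr[4]=3 > arr[6]=2
(5, 6): arr[5]=7 > arr[6]=2
(5, 7): arr[5]=7 > arr[7]=5

Total inversions: 16

The array has 16 inversion(s): (0,1), (0,2), (0,3), (0,4), (0,5), (0,6), (0,7), (2,3), (2,4), (2,5), (2,6), (2,7), (3,6), (4,6), (5,6), (5,7). Each pair (i,j) satisfies i < j and arr[i] > arr[j].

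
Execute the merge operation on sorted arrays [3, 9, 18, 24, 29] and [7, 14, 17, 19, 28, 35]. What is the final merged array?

Merging process:

Compare 3 vs 7: take 3 from left. Merged: [3]
Compare 9 vs 7: take 7 from right. Merged: [3, 7]
Compare 9 vs 14: take 9 from left. Merged: [3, 7, 9]
Compare 18 vs 14: take 14 from right. Merged: [3, 7, 9, 14]
Compare 18 vs 17: take 17 from right. Merged: [3, 7, 9, 14, 17]
Compare 18 vs 19: take 18 from left. Merged: [3, 7, 9, 14, 17, 18]
Compare 24 vs 19: take 19 from right. Merged: [3, 7, 9, 14, 17, 18, 19]
Compare 24 vs 28: take 24 from left. Merged: [3, 7, 9, 14, 17, 18, 19, 24]
Compare 29 vs 28: take 28 from right. Merged: [3, 7, 9, 14, 17, 18, 19, 24, 28]
Compare 29 vs 35: take 29 from left. Merged: [3, 7, 9, 14, 17, 18, 19, 24, 28, 29]
Append remaining from right: [35]. Merged: [3, 7, 9, 14, 17, 18, 19, 24, 28, 29, 35]

Final merged array: [3, 7, 9, 14, 17, 18, 19, 24, 28, 29, 35]
Total comparisons: 10

The merged array is [3, 7, 9, 14, 17, 18, 19, 24, 28, 29, 35], requiring 10 comparisons. The merge step runs in O(n) time where n is the total number of elements.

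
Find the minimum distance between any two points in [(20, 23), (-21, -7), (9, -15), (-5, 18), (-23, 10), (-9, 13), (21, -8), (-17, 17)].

Computing all pairwise distances among 8 points:

d((20, 23), (-21, -7)) = 50.8035
d((20, 23), (9, -15)) = 39.5601
d((20, 23), (-5, 18)) = 25.4951
d((20, 23), (-23, 10)) = 44.9222
d((20, 23), (-9, 13)) = 30.6757
d((20, 23), (21, -8)) = 31.0161
d((20, 23), (-17, 17)) = 37.4833
d((-21, -7), (9, -15)) = 31.0483
d((-21, -7), (-5, 18)) = 29.6816
d((-21, -7), (-23, 10)) = 17.1172
d((-21, -7), (-9, 13)) = 23.3238
d((-21, -7), (21, -8)) = 42.0119
d((-21, -7), (-17, 17)) = 24.3311
d((9, -15), (-5, 18)) = 35.8469
d((9, -15), (-23, 10)) = 40.6079
d((9, -15), (-9, 13)) = 33.2866
d((9, -15), (21, -8)) = 13.8924
d((9, -15), (-17, 17)) = 41.2311
d((-5, 18), (-23, 10)) = 19.6977
d((-5, 18), (-9, 13)) = 6.4031 <-- minimum
d((-5, 18), (21, -8)) = 36.7696
d((-5, 18), (-17, 17)) = 12.0416
d((-23, 10), (-9, 13)) = 14.3178
d((-23, 10), (21, -8)) = 47.5395
d((-23, 10), (-17, 17)) = 9.2195
d((-9, 13), (21, -8)) = 36.6197
d((-9, 13), (-17, 17)) = 8.9443
d((21, -8), (-17, 17)) = 45.4863

Closest pair: (-5, 18) and (-9, 13) with distance 6.4031

The closest pair is (-5, 18) and (-9, 13) with Euclidean distance 6.4031. For 8 points, brute-force pairwise comparison is shown above. For large n, the divide-and-conquer algorithm (sort by x, recurse on halves, check the dividing strip) achieves O(n log n).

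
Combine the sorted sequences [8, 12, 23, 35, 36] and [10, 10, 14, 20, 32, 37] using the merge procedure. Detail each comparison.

Merging process:

Compare 8 vs 10: take 8 from left. Merged: [8]
Compare 12 vs 10: take 10 from right. Merged: [8, 10]
Compare 12 vs 10: take 10 from right. Merged: [8, 10, 10]
Compare 12 vs 14: take 12 from left. Merged: [8, 10, 10, 12]
Compare 23 vs 14: take 14 from right. Merged: [8, 10, 10, 12, 14]
Compare 23 vs 20: take 20 from right. Merged: [8, 10, 10, 12, 14, 20]
Compare 23 vs 32: take 23 from left. Merged: [8, 10, 10, 12, 14, 20, 23]
Compare 35 vs 32: take 32 from right. Merged: [8, 10, 10, 12, 14, 20, 23, 32]
Compare 35 vs 37: take 35 from left. Merged: [8, 10, 10, 12, 14, 20, 23, 32, 35]
Compare 36 vs 37: take 36 from left. Merged: [8, 10, 10, 12, 14, 20, 23, 32, 35, 36]
Append remaining from right: [37]. Merged: [8, 10, 10, 12, 14, 20, 23, 32, 35, 36, 37]

Final merged array: [8, 10, 10, 12, 14, 20, 23, 32, 35, 36, 37]
Total comparisons: 10

The merged array is [8, 10, 10, 12, 14, 20, 23, 32, 35, 36, 37], requiring 10 comparisons. The merge step runs in O(n) time where n is the total number of elements.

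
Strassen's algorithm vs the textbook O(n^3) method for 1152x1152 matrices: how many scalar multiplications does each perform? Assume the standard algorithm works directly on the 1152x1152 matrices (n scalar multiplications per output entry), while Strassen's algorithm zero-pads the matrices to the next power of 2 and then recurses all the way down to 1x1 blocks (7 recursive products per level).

Matrix multiplication for 1152x1152 matrices:

Strassen's algorithm requires power-of-2 dimensions. Pad 1152x1152 to 2048x2048 (next power of 2).

Standard algorithm: 1152^3 = 1528823808 multiplications
Strassen's algorithm: 7^(log2(2048)) = 7^11 = 1977326743 multiplications
Difference: 1528823808 - 1977326743 = -448502935 (Strassen uses MORE here due to padding overhead — for small or just-over-power-of-2 n, padding can outweigh the per-level savings)

Standard: 1528823808 multiplications (1152^3). Strassen: 1977326743 multiplications (7^11, after padding to 2048x2048). Strassen reduces 8 recursive multiplications to 7 at each level.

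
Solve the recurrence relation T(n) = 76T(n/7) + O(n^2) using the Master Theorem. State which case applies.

Master Theorem for T(n) = 76T(n/7) + O(n^2):

a = 76, b = 7, c = 2
log_b(a) = log_7(76) = 2.2256

Case 1: c = 2 < log_7(76) = 2.2256
T(n) = O(n^(log_7 76))

For T(n) = 76T(n/7) + O(n^2): log_7(76) = 2.2256. This is Case 1 of the Master Theorem (c < log_b(a), work dominated by leaves), giving O(n^(log_7 76)).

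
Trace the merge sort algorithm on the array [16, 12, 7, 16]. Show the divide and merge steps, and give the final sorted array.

Merge sort trace:

Split: [16, 12, 7, 16] -> [16, 12] and [7, 16]
  Split: [16, 12] -> [16] and [12]
  Merge: [16] + [12] -> [12, 16]
  Split: [7, 16] -> [7] and [16]
  Merge: [7] + [16] -> [7, 16]
Merge: [12, 16] + [7, 16] -> [7, 12, 16, 16]

Final sorted array: [7, 12, 16, 16]

The merge sort proceeds by recursively splitting the array and merging sorted halves.
After all merges, the sorted array is [7, 12, 16, 16].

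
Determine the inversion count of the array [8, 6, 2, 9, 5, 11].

Finding inversions in [8, 6, 2, 9, 5, 11]:

(0, 1): arr[0]=8 > arr[1]=6
(0, 2): arr[0]=8 > arr[2]=2
(0, 4): arr[0]=8 > arr[4]=5
(1, 2): arr[1]=6 > arr[2]=2
(1, 4): arr[1]=6 > arr[4]=5
(3, 4): arr[3]=9 > arr[4]=5

Total inversions: 6

The array has 6 inversion(s): (0,1), (0,2), (0,4), (1,2), (1,4), (3,4). Each pair (i,j) satisfies i < j and arr[i] > arr[j].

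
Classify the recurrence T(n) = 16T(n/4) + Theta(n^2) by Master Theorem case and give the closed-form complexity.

Master Theorem for T(n) = 16T(n/4) + O(n^2):

a = 16, b = 4, c = 2
log_b(a) = log_4(16) = 2.0000

Case 2: c = 2 = log_4(16) = 2.0000
T(n) = O(n^2 log n) = O(n^2 log n)

For T(n) = 16T(n/4) + O(n^2): log_4(16) = 2.0000. This is Case 2 of the Master Theorem (c = log_b(a), equal work at all levels), giving O(n^2 log n).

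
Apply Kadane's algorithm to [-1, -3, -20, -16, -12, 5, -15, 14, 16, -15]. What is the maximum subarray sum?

Using Kadane's algorithm on [-1, -3, -20, -16, -12, 5, -15, 14, 16, -15]:

Scanning through the array:
Position 1 (value -3): max_ending_here = -3, max_so_far = -1
Position 2 (value -20): max_ending_here = -20, max_so_far = -1
Position 3 (value -16): max_ending_here = -16, max_so_far = -1
Position 4 (value -12): max_ending_here = -12, max_so_far = -1
Position 5 (value 5): max_ending_here = 5, max_so_far = 5
Position 6 (value -15): max_ending_here = -10, max_so_far = 5
Position 7 (value 14): max_ending_here = 14, max_so_far = 14
Position 8 (value 16): max_ending_here = 30, max_so_far = 30
Position 9 (value -15): max_ending_here = 15, max_so_far = 30

Maximum subarray: [14, 16]
Maximum sum: 30

The maximum subarray is [14, 16] with sum 30. This subarray runs from index 7 to index 8.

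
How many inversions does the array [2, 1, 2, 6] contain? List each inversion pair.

Finding inversions in [2, 1, 2, 6]:

(0, 1): arr[0]=2 > arr[1]=1

Total inversions: 1

The array has 1 inversion(s): (0,1). Each pair (i,j) satisfies i < j and arr[i] > arr[j].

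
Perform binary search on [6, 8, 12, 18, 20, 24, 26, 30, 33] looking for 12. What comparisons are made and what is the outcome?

Binary search for 12 in [6, 8, 12, 18, 20, 24, 26, 30, 33]:

lo=0, hi=8, mid=4, arr[mid]=20 -> 20 > 12, search left half
lo=0, hi=3, mid=1, arr[mid]=8 -> 8 < 12, search right half
lo=2, hi=3, mid=2, arr[mid]=12 -> Found target at index 2!

Binary search finds 12 at index 2 after 3 comparisons. The search repeatedly halves the search space by comparing with the middle element.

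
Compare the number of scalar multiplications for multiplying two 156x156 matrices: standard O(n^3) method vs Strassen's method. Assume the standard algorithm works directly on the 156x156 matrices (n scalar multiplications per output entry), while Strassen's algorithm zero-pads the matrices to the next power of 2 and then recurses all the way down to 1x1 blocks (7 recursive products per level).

Matrix multiplication for 156x156 matrices:

Strassen's algorithm requires power-of-2 dimensions. Pad 156x156 to 256x256 (next power of 2).

Standard algorithm: 156^3 = 3796416 multiplications
Strassen's algorithm: 7^(log2(256)) = 7^8 = 5764801 multiplications
Difference: 3796416 - 5764801 = -1968385 (Strassen uses MORE here due to padding overhead — for small or just-over-power-of-2 n, padding can outweigh the per-level savings)

Standard: 3796416 multiplications (156^3). Strassen: 5764801 multiplications (7^8, after padding to 256x256). Strassen reduces 8 recursive multiplications to 7 at each level.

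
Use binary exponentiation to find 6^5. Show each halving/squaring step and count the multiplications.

Computing 6^5 by squaring (build up from 6^1; each line after the first costs one multiplication):

6^1 = 6
6^2 = (6^1)^2 = 6^2 = 36
6^4 = (6^2)^2 = 36^2 = 1296
6^5 = 6 * 6^4 = 6 * 1296 = 7776

Result: 7776
Multiplications needed: 3 (3 lines after 6^1)

6^5 = 7776. Using exponentiation by squaring, this requires 3 multiplications. The key idea: if the exponent is even, square the half-power; if odd, multiply by the base once.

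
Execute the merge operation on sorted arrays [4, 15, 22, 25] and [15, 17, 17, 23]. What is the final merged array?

Merging process:

Compare 4 vs 15: take 4 from left. Merged: [4]
Compare 15 vs 15: take 15 from left. Merged: [4, 15]
Compare 22 vs 15: take 15 from right. Merged: [4, 15, 15]
Compare 22 vs 17: take 17 from right. Merged: [4, 15, 15, 17]
Compare 22 vs 17: take 17 from right. Merged: [4, 15, 15, 17, 17]
Compare 22 vs 23: take 22 from left. Merged: [4, 15, 15, 17, 17, 22]
Compare 25 vs 23: take 23 from right. Merged: [4, 15, 15, 17, 17, 22, 23]
Append remaining from left: [25]. Merged: [4, 15, 15, 17, 17, 22, 23, 25]

Final merged array: [4, 15, 15, 17, 17, 22, 23, 25]
Total comparisons: 7

The merged array is [4, 15, 15, 17, 17, 22, 23, 25], requiring 7 comparisons. The merge step runs in O(n) time where n is the total number of elements.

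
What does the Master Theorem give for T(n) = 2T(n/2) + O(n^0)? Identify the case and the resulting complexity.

Master Theorem for T(n) = 2T(n/2) + O(n^0):

a = 2, b = 2, c = 0
log_b(a) = log_2(2) = 1.0000

Case 1: c = 0 < log_2(2) = 1.0000
T(n) = O(n^(log_2 2)) = O(n)

For T(n) = 2T(n/2) + O(n^0): log_2(2) = 1.0000. This is Case 1 of the Master Theorem (c < log_b(a), work dominated by leaves), giving O(n).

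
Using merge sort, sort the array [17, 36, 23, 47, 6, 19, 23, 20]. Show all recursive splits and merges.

Merge sort trace:

Split: [17, 36, 23, 47, 6, 19, 23, 20] -> [17, 36, 23, 47] and [6, 19, 23, 20]
  Split: [17, 36, 23, 47] -> [17, 36] and [23, 47]
    Split: [17, 36] -> [17] and [36]
    Merge: [17] + [36] -> [17, 36]
    Split: [23, 47] -> [23] and [47]
    Merge: [23] + [47] -> [23, 47]
  Merge: [17, 36] + [23, 47] -> [17, 23, 36, 47]
  Split: [6, 19, 23, 20] -> [6, 19] and [23, 20]
    Split: [6, 19] -> [6] and [19]
    Merge: [6] + [19] -> [6, 19]
    Split: [23, 20] -> [23] and [20]
    Merge: [23] + [20] -> [20, 23]
  Merge: [6, 19] + [20, 23] -> [6, 19, 20, 23]
Merge: [17, 23, 36, 47] + [6, 19, 20, 23] -> [6, 17, 19, 20, 23, 23, 36, 47]

Final sorted array: [6, 17, 19, 20, 23, 23, 36, 47]

The merge sort proceeds by recursively splitting the array and merging sorted halves.
After all merges, the sorted array is [6, 17, 19, 20, 23, 23, 36, 47].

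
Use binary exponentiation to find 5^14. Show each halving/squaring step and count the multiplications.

Computing 5^14 by squaring (build up from 5^1; each line after the first costs one multiplication):

5^1 = 5
5^2 = (5^1)^2 = 5^2 = 25
5^3 = 5 * 5^2 = 5 * 25 = 125
5^6 = (5^3)^2 = 125^2 = 15625
5^7 = 5 * 5^6 = 5 * 15625 = 78125
5^14 = (5^7)^2 = 78125^2 = 6103515625

Result: 6103515625
Multiplications needed: 5 (5 lines after 5^1)

5^14 = 6103515625. Using exponentiation by squaring, this requires 5 multiplications. The key idea: if the exponent is even, square the half-power; if odd, multiply by the base once.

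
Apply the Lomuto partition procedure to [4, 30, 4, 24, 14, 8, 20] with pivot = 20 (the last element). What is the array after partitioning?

Lomuto partition with pivot = 20:

Initial array: [4, 30, 4, 24, 14, 8, 20]

arr[0]=4 <= 20: swap with position 0, array becomes [4, 30, 4, 24, 14, 8, 20]
arr[1]=30 > 20: no swap
arr[2]=4 <= 20: swap with position 1, array becomes [4, 4, 30, 24, 14, 8, 20]
arr[3]=24 > 20: no swap
arr[4]=14 <= 20: swap with position 2, array becomes [4, 4, 14, 24, 30, 8, 20]
arr[5]=8 <= 20: swap with position 3, array becomes [4, 4, 14, 8, 30, 24, 20]

Place pivot at position 4: [4, 4, 14, 8, 20, 24, 30]
Pivot position: 4

After partitioning with pivot 20, the array becomes [4, 4, 14, 8, 20, 24, 30]. The pivot is placed at index 4. All elements to the left of the pivot are <= 20, and all elements to the right are > 20.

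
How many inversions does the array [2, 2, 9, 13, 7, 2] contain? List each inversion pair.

Finding inversions in [2, 2, 9, 13, 7, 2]:

(2, 4): arr[2]=9 > arr[4]=7
(2, 5): arr[2]=9 > arr[5]=2
(3, 4): arr[3]=13 > arr[4]=7
(3, 5): arr[3]=13 > arr[5]=2
(4, 5): arr[4]=7 > arr[5]=2

Total inversions: 5

The array has 5 inversion(s): (2,4), (2,5), (3,4), (3,5), (4,5). Each pair (i,j) satisfies i < j and arr[i] > arr[j].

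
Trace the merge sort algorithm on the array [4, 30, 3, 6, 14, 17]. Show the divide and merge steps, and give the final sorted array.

Merge sort trace:

Split: [4, 30, 3, 6, 14, 17] -> [4, 30, 3] and [6, 14, 17]
  Split: [4, 30, 3] -> [4] and [30, 3]
    Split: [30, 3] -> [30] and [3]
    Merge: [30] + [3] -> [3, 30]
  Merge: [4] + [3, 30] -> [3, 4, 30]
  Split: [6, 14, 17] -> [6] and [14, 17]
    Split: [14, 17] -> [14] and [17]
    Merge: [14] + [17] -> [14, 17]
  Merge: [6] + [14, 17] -> [6, 14, 17]
Merge: [3, 4, 30] + [6, 14, 17] -> [3, 4, 6, 14, 17, 30]

Final sorted array: [3, 4, 6, 14, 17, 30]

The merge sort proceeds by recursively splitting the array and merging sorted halves.
After all merges, the sorted array is [3, 4, 6, 14, 17, 30].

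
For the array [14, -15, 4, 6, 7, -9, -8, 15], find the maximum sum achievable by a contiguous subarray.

Using Kadane's algorithm on [14, -15, 4, 6, 7, -9, -8, 15]:

Scanning through the array:
Position 1 (value -15): max_ending_here = -1, max_so_far = 14
Position 2 (value 4): max_ending_here = 4, max_so_far = 14
Position 3 (value 6): max_ending_here = 10, max_so_far = 14
Position 4 (value 7): max_ending_here = 17, max_so_far = 17
Position 5 (value -9): max_ending_here = 8, max_so_far = 17
Position 6 (value -8): max_ending_here = 0, max_so_far = 17
Position 7 (value 15): max_ending_here = 15, max_so_far = 17

Maximum subarray: [4, 6, 7]
Maximum sum: 17

The maximum subarray is [4, 6, 7] with sum 17. This subarray runs from index 2 to index 4.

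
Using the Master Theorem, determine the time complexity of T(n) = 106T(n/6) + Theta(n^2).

Master Theorem for T(n) = 106T(n/6) + O(n^2):

a = 106, b = 6, c = 2
log_b(a) = log_6(106) = 2.6027

Case 1: c = 2 < log_6(106) = 2.6027
T(n) = O(n^(log_6 106))

For T(n) = 106T(n/6) + O(n^2): log_6(106) = 2.6027. This is Case 1 of the Master Theorem (c < log_b(a), work dominated by leaves), giving O(n^(log_6 106)).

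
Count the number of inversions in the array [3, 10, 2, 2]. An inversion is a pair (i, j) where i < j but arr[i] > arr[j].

Finding inversions in [3, 10, 2, 2]:

(0, 2): arr[0]=3 > arr[2]=2
(0, 3): arr[0]=3 > arr[3]=2
(1, 2): arr[1]=10 > arr[2]=2
(1, 3): arr[1]=10 > arr[3]=2

Total inversions: 4

The array has 4 inversion(s): (0,2), (0,3), (1,2), (1,3). Each pair (i,j) satisfies i < j and arr[i] > arr[j].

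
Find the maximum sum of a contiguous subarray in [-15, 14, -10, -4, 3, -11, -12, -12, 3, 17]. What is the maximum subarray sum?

Using Kadane's algorithm on [-15, 14, -10, -4, 3, -11, -12, -12, 3, 17]:

Scanning through the array:
Position 1 (value 14): max_ending_here = 14, max_so_far = 14
Position 2 (value -10): max_ending_here = 4, max_so_far = 14
Position 3 (value -4): max_ending_here = 0, max_so_far = 14
Position 4 (value 3): max_ending_here = 3, max_so_far = 14
Position 5 (value -11): max_ending_here = -8, max_so_far = 14
Position 6 (value -12): max_ending_here = -12, max_so_far = 14
Position 7 (value -12): max_ending_here = -12, max_so_far = 14
Position 8 (value 3): max_ending_here = 3, max_so_far = 14
Position 9 (value 17): max_ending_here = 20, max_so_far = 20

Maximum subarray: [3, 17]
Maximum sum: 20

The maximum subarray is [3, 17] with sum 20. This subarray runs from index 8 to index 9.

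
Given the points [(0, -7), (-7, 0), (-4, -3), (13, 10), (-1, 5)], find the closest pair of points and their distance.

Computing all pairwise distances among 5 points:

d((0, -7), (-7, 0)) = 9.8995
d((0, -7), (-4, -3)) = 5.6569
d((0, -7), (13, 10)) = 21.4009
d((0, -7), (-1, 5)) = 12.0416
d((-7, 0), (-4, -3)) = 4.2426 <-- minimum
d((-7, 0), (13, 10)) = 22.3607
d((-7, 0), (-1, 5)) = 7.8102
d((-4, -3), (13, 10)) = 21.4009
d((-4, -3), (-1, 5)) = 8.544
d((13, 10), (-1, 5)) = 14.8661

Closest pair: (-7, 0) and (-4, -3) with distance 4.2426

The closest pair is (-7, 0) and (-4, -3) with Euclidean distance 4.2426. For 5 points, brute-force pairwise comparison is shown above. For large n, the divide-and-conquer algorithm (sort by x, recurse on halves, check the dividing strip) achieves O(n log n).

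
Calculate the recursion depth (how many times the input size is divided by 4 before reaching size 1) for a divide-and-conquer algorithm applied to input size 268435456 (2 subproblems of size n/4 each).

For divide and conquer with division factor 4:

Problem sizes at each level:
Level 0: 268435456
Level 1: 67108864
Level 2: 16777216
Level 3: 4194304
Level 4: 1048576
Level 5: 262144
Level 6: 65536
Level 7: 16384
Level 8: 4096
Level 9: 1024
Level 10: 256
Level 11: 64
Level 12: 16
Level 13: 4
Level 14: 1

The root is level 0 and the size-1 base case is level 14 (the tree spans levels 0 through 14, i.e. 15 levels counting the root), so the depth is the number of divisions: log_4(268435456) = 14

The recursion tree depth is log_4(268435456) = 14. At each level, the problem size is divided by 4, so it takes 14 divisions to reduce to a base case of size 1. The algorithm makes 2 recursive calls at each level.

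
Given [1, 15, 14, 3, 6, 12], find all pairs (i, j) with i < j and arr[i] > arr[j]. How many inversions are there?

Finding inversions in [1, 15, 14, 3, 6, 12]:

(1, 2): arr[1]=15 > arr[2]=14
(1, 3): arr[1]=15 > arr[3]=3
(1, 4): arr[1]=15 > arr[4]=6
(1, 5): arr[1]=15 > arr[5]=12
(2, 3): arr[2]=14 > arr[3]=3
(2, 4): arr[2]=14 > arr[4]=6
(2, 5): arr[2]=14 > arr[5]=12

Total inversions: 7

The array has 7 inversion(s): (1,2), (1,3), (1,4), (1,5), (2,3), (2,4), (2,5). Each pair (i,j) satisfies i < j and arr[i] > arr[j].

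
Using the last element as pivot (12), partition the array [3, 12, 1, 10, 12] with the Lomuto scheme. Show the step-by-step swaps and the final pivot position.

Lomuto partition with pivot = 12:

Initial array: [3, 12, 1, 10, 12]

arr[0]=3 <= 12: swap with position 0, array becomes [3, 12, 1, 10, 12]
arr[1]=12 <= 12: swap with position 1, array becomes [3, 12, 1, 10, 12]
arr[2]=1 <= 12: swap with position 2, array becomes [3, 12, 1, 10, 12]
arr[3]=10 <= 12: swap with position 3, array becomes [3, 12, 1, 10, 12]

Place pivot at position 4: [3, 12, 1, 10, 12]
Pivot position: 4

After partitioning with pivot 12, the array becomes [3, 12, 1, 10, 12]. The pivot is placed at index 4. All elements to the left of the pivot are <= 12, and all elements to the right are > 12.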